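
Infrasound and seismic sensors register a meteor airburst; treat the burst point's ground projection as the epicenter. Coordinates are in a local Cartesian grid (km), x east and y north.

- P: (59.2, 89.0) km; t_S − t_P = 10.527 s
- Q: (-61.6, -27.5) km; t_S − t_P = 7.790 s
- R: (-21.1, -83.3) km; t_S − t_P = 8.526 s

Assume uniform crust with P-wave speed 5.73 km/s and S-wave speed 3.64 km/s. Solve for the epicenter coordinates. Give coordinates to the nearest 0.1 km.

Distance from S−P lag: d = Δt · v_P v_S / (v_P − v_S) = Δt · (5.73·3.64)/(5.73−3.64) ≈ 9.9795·Δt.
So d_P = 105.05, d_Q = 77.74, d_R = 85.09 km.
Circle about each station: (x − 59.2)² + (y − 89.0)² = 105.05²; (x + 61.6)² + (y + 27.5)² = 77.74²; (x + 21.1)² + (y + 83.3)² = 85.09².
Subtracting the P equation from the Q and R equations removes the quadratic terms:
-241.6 x − 233.0 y = -1882.84
-160.6 x − 344.6 y = -246.35
Solving the 2×2 system: x ≈ 12.9, y ≈ -5.3 km.

(12.9, -5.3)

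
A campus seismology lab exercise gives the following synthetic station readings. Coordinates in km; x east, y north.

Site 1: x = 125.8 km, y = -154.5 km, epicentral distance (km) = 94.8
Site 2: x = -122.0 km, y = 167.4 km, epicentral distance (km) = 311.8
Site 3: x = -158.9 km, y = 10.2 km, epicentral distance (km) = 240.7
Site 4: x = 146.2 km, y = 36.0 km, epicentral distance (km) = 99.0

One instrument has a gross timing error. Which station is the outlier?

Site 4

Solve using three stations at a time. Using Site 1, Site 2, Site 3 (subtract circle equations pairwise → linear system) gives (x, y) ≈ (62.7, -83.8).
Distances from that point to each station vs reported:
  Site 1: calculated 94.8 vs reported 94.8 → residual 0.0 km
  Site 2: calculated 311.8 vs reported 311.8 → residual 0.0 km
  Site 3: calculated 240.7 vs reported 240.7 → residual 0.0 km
  Site 4: calculated 146.1 vs reported 99.0 → residual 47.1 km
Site 1, Site 2, Site 3 are mutually consistent (residuals ≈ 0); Site 4 is off by 47.1 km.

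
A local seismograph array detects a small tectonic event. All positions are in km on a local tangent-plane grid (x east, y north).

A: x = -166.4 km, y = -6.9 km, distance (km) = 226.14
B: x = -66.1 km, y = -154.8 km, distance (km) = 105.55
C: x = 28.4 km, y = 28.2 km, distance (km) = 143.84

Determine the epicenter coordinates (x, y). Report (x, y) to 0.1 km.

Circle about each station: (x + 166.4)² + (y + 6.9)² = 226.14²; (x + 66.1)² + (y + 154.8)² = 105.55²; (x − 28.4)² + (y − 28.2)² = 143.84².
Subtracting the A equation from the B and C equations removes the quadratic terms:
200.6 x − 295.8 y = 40594.18
389.6 x + 70.2 y = 4314.58
Solving the 2×2 system: x ≈ 31.9, y ≈ -115.6 km.
Check against A (with the unrounded x, y): √((x + 166.4)²+(y + 6.9)²) = 226.14 ≈ 226.14 km. ✓

31.9 km east, -115.6 km north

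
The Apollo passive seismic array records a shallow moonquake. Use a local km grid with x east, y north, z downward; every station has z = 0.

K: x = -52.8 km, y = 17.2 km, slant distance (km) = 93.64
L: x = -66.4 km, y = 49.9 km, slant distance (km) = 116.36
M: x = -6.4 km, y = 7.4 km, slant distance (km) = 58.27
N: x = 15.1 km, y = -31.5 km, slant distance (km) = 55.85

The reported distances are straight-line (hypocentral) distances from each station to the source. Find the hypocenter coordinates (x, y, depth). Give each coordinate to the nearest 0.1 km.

x ≈ 24.8 km, y ≈ -4.3 km, depth ≈ 47.8 km

Each station gives a sphere (x−x_i)² + (y−y_i)² + z² = d_i² (stations at z=0).
Subtracting the K sphere from L and M: z² cancels, leaving linear equations in x and y:
-27.2 x + 65.4 y = -955.91
92.8 x − 19.6 y = 2385.10
Solving: x ≈ 24.792, y ≈ -4.305 km (keep extra digits for the depth step; rounded: 24.8, -4.3).
Then from the K sphere: z² = 93.64² − (x + 52.8)² − (y − 17.2)² with x = 24.792, y = -4.305, so z ≈ 47.807 ≈ 47.8 km.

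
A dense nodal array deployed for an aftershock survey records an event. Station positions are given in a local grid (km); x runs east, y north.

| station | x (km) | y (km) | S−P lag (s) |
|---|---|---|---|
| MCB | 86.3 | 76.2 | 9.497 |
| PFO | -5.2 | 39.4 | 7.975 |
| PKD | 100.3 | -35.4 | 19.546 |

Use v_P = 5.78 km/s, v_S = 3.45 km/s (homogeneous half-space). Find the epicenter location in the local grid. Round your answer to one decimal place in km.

Distance from S−P lag: d = Δt · v_P v_S / (v_P − v_S) = Δt · (5.78·3.45)/(5.78−3.45) ≈ 8.5584·Δt.
So d_MCB = 81.28, d_PFO = 68.25, d_PKD = 167.28 km.
Circle about each station: (x − 86.3)² + (y − 76.2)² = 81.28²; (x + 5.2)² + (y − 39.4)² = 68.25²; (x − 100.3)² + (y + 35.4)² = 167.28².
Subtracting the MCB equation from the PFO and PKD equations removes the quadratic terms:
-183.0 x − 73.6 y = -9726.35
28.0 x − 223.2 y = -23317.04
Solving the 2×2 system: x ≈ 10.6, y ≈ 105.8 km.

10.6 km east, 105.8 km north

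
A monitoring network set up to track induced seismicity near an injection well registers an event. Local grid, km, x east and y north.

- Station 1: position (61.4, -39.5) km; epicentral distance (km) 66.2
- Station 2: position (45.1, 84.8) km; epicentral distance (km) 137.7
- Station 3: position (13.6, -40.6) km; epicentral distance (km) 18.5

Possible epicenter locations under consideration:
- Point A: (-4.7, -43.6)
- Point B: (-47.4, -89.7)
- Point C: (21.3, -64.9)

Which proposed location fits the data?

For each candidate, compare |candidate − station| to the reported distance:
Point A: residuals Station 1 0.0, Station 2 0.0, Station 3 0.0 → max 0.0 km
Point B: residuals Station 1 53.6, Station 2 59.8, Station 3 59.8 → max 59.8 km
Point C: residuals Station 1 18.7, Station 2 13.9, Station 3 7.0 → max 18.7 km
Only Point A has all residuals ≈ 0.

Point A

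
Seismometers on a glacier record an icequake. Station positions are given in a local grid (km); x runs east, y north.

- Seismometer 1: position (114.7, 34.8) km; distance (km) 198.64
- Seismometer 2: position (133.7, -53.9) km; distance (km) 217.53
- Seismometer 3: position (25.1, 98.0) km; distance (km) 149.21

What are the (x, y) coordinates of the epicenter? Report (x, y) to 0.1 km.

Circle about each station: (x − 114.7)² + (y − 34.8)² = 198.64²; (x − 133.7)² + (y + 53.9)² = 217.53²; (x − 25.1)² + (y − 98.0)² = 149.21².
Subtracting pairs of circle equations eliminates x²+y² and gives linear equations (the radical axes):
38.0 x − 177.4 y = -1447.68
-179.2 x + 126.4 y = 13061.11
Solving the 2×2 system: x ≈ -79.1, y ≈ -8.8 km.

x ≈ -79.1 km, y ≈ -8.8 km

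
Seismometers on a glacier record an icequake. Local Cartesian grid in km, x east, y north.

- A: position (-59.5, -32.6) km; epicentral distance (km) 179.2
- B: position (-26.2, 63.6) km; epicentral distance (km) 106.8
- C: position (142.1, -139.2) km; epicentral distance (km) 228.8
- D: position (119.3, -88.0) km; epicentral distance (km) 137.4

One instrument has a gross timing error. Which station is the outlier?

D

Solve using three stations at a time. Using A, B, C (subtract circle equations pairwise → linear system) gives (x, y) ≈ (79.3, 80.8).
Distances from that point to each station vs reported:
  A: calculated 179.2 vs reported 179.2 → residual 0.0 km
  B: calculated 106.9 vs reported 106.8 → residual 0.1 km
  C: calculated 228.8 vs reported 228.8 → residual 0.0 km
  D: calculated 173.5 vs reported 137.4 → residual 36.1 km
A, B, C are mutually consistent (residuals ≈ 0); D is off by 36.1 km.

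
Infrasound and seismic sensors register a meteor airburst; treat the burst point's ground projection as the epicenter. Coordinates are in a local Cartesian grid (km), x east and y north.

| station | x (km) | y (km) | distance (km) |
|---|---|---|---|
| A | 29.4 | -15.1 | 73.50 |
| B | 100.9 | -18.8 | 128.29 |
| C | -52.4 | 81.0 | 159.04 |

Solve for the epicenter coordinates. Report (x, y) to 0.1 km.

x ≈ -15.1 km, y ≈ -73.6 km

Circle about each station: (x − 29.4)² + (y + 15.1)² = 73.50²; (x − 100.9)² + (y + 18.8)² = 128.29²; (x + 52.4)² + (y − 81.0)² = 159.04².
Subtracting pairs of circle equations eliminates x²+y² and gives linear equations (the radical axes):
143.0 x − 7.4 y = -1614.19
-163.6 x + 192.2 y = -11677.08
Solving the 2×2 system: x ≈ -15.1, y ≈ -73.6 km.
Check against A (with the unrounded x, y): √((x − 29.4)²+(y + 15.1)²) = 73.50 ≈ 73.50 km. ✓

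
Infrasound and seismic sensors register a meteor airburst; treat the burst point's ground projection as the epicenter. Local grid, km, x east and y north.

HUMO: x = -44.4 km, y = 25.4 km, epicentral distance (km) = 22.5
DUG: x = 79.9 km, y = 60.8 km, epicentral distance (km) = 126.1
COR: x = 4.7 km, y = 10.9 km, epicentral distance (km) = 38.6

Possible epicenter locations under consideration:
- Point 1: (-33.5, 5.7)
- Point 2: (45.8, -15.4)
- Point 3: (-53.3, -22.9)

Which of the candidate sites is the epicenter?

Point 1

For each candidate, compare |candidate − station| to the reported distance:
Point 1: residuals HUMO 0.0, DUG 0.0, COR 0.0 → max 0.0 km
Point 2: residuals HUMO 76.5, DUG 42.6, COR 10.2 → max 76.5 km
Point 3: residuals HUMO 26.6, DUG 31.2, COR 28.5 → max 31.2 km
Only Point 1 has all residuals ≈ 0.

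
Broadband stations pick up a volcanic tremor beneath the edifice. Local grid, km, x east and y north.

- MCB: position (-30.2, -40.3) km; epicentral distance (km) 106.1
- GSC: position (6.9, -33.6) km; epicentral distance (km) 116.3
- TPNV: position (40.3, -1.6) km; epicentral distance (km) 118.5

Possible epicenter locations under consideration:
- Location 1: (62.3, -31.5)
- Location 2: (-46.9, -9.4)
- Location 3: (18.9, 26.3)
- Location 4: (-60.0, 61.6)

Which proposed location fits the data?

Location 4

For each candidate, compare |candidate − station| to the reported distance:
Location 1: residuals MCB 13.2, GSC 60.9, TPNV 81.4 → max 81.4 km
Location 2: residuals MCB 71.0, GSC 57.3, TPNV 31.0 → max 71.0 km
Location 3: residuals MCB 23.4, GSC 55.2, TPNV 83.3 → max 83.3 km
Location 4: residuals MCB 0.1, GSC 0.1, TPNV 0.1 → max 0.1 km
Only Location 4 has all residuals ≈ 0.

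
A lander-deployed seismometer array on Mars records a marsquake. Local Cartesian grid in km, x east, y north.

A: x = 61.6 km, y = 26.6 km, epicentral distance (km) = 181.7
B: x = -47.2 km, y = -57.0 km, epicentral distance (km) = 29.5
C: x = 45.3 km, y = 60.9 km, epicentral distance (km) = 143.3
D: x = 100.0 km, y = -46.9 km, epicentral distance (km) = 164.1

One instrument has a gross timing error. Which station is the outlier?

Solve using three stations at a time. Using B, C, D (subtract circle equations pairwise → linear system) gives (x, y) ≈ (-63.5, -32.4).
Distances from that point to each station vs reported:
  A: calculated 138.3 vs reported 181.7 → residual 43.4 km
  B: calculated 29.5 vs reported 29.5 → residual 0.0 km
  C: calculated 143.3 vs reported 143.3 → residual 0.0 km
  D: calculated 164.1 vs reported 164.1 → residual 0.0 km
B, C, D are mutually consistent (residuals ≈ 0); A is off by 43.4 km.

A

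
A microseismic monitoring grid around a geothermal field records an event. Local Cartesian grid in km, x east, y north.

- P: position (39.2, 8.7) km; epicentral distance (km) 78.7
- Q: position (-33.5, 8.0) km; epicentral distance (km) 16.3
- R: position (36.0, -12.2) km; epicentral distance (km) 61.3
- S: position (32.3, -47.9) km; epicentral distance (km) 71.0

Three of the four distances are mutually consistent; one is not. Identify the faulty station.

P

Solve using three stations at a time. Using Q, R, S (subtract circle equations pairwise → linear system) gives (x, y) ≈ (-25.0, -5.9).
Distances from that point to each station vs reported:
  P: calculated 65.8 vs reported 78.7 → residual 12.9 km
  Q: calculated 16.3 vs reported 16.3 → residual 0.0 km
  R: calculated 61.3 vs reported 61.3 → residual 0.0 km
  S: calculated 71.0 vs reported 71.0 → residual 0.0 km
Q, R, S are mutually consistent (residuals ≈ 0); P is off by 12.9 km.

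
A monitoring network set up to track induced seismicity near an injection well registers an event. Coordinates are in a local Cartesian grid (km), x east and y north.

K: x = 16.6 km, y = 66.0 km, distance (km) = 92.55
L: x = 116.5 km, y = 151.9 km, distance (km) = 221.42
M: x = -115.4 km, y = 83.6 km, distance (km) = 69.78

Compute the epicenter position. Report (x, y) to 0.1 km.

(-69.2, 31.3)

Circle about each station: (x − 16.6)² + (y − 66.0)² = 92.55²; (x − 116.5)² + (y − 151.9)² = 221.42²; (x + 115.4)² + (y − 83.6)² = 69.78².
Subtracting pairs of circle equations eliminates x²+y² and gives linear equations (the radical axes):
199.8 x + 171.8 y = -8447.01
-264.0 x + 35.2 y = 19370.81
Solving the 2×2 system: x ≈ -69.2, y ≈ 31.3 km.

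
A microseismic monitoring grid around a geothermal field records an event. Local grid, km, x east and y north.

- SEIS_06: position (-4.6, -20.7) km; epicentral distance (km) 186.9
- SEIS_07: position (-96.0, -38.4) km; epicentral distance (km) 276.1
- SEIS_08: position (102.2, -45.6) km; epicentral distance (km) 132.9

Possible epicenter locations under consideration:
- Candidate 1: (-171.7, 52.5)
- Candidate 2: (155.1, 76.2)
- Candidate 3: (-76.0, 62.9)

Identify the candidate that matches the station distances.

Candidate 2

For each candidate, compare |candidate − station| to the reported distance:
Candidate 1: residuals SEIS_06 4.5, SEIS_07 157.8, SEIS_08 158.0 → max 158.0 km
Candidate 2: residuals SEIS_06 0.1, SEIS_07 0.1, SEIS_08 0.1 → max 0.1 km
Candidate 3: residuals SEIS_06 77.0, SEIS_07 172.8, SEIS_08 75.7 → max 172.8 km
Only Candidate 2 has all residuals ≈ 0.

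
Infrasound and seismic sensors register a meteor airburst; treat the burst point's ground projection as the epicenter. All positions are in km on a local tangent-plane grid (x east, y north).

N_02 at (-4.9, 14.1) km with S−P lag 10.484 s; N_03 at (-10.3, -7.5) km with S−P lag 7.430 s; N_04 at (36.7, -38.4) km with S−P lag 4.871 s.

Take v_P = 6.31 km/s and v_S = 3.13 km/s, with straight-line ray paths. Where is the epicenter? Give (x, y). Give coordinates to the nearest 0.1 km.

Distance from S−P lag: d = Δt · v_P v_S / (v_P − v_S) = Δt · (6.31·3.13)/(6.31−3.13) ≈ 6.2108·Δt.
So d_N_02 = 65.11, d_N_03 = 46.15, d_N_04 = 30.25 km.
Circle about each station: (x + 4.9)² + (y − 14.1)² = 65.11²; (x + 10.3)² + (y + 7.5)² = 46.15²; (x − 36.7)² + (y + 38.4)² = 30.25².
Subtracting pairs of circle equations eliminates x²+y² and gives linear equations (the radical axes):
-10.8 x − 43.2 y = 2049.01
83.2 x − 105.0 y = 5922.88
Solving the 2×2 system: x ≈ 8.6, y ≈ -49.6 km.

8.6 km east, -49.6 km north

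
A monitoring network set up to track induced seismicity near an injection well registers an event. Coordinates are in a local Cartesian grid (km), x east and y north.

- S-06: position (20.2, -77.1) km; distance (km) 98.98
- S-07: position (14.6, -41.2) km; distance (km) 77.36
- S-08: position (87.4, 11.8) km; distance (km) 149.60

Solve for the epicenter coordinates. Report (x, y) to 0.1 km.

Circle about each station: (x − 20.2)² + (y + 77.1)² = 98.98²; (x − 14.6)² + (y + 41.2)² = 77.36²; (x − 87.4)² + (y − 11.8)² = 149.60².
Subtracting the S-06 equation from the S-07 and S-08 equations removes the quadratic terms:
-11.2 x + 71.8 y = -629.38
134.4 x + 177.8 y = -11157.57
Solving the 2×2 system: x ≈ -59.2, y ≈ -18.0 km.

x ≈ -59.2 km, y ≈ -18.0 km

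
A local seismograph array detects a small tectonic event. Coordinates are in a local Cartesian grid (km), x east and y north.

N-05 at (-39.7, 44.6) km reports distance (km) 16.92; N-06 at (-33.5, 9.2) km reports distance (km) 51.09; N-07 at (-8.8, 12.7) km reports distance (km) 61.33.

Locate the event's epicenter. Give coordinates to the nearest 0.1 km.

Circle about each station: (x + 39.7)² + (y − 44.6)² = 16.92²; (x + 33.5)² + (y − 9.2)² = 51.09²; (x + 8.8)² + (y − 12.7)² = 61.33².
Subtracting the N-05 equation from the N-06 and N-07 equations removes the quadratic terms:
12.4 x − 70.8 y = -4682.26
61.8 x − 63.8 y = -6801.60
Solving the 2×2 system: x ≈ -51.0, y ≈ 57.2 km.
Check against N-05 (with the unrounded x, y): √((x + 39.7)²+(y − 44.6)²) = 16.93 ≈ 16.92 km. ✓

(-51.0, 57.2)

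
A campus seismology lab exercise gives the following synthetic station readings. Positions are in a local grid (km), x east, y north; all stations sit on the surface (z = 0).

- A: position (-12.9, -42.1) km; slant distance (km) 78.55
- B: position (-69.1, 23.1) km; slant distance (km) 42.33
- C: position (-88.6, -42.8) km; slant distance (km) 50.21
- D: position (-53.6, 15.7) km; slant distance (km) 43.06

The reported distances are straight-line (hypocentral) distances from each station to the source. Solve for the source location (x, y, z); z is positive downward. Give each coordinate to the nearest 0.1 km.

Each station gives a sphere (x−x_i)² + (y−y_i)² + z² = d_i² (stations at z=0).
Subtracting the A sphere from B and C: z² cancels, leaving linear equations in x and y:
-112.4 x + 130.4 y = 7747.87
-151.4 x − 1.4 y = 11392.04
Solving: x ≈ -75.195, y ≈ -5.399 km (keep extra digits for the depth step; rounded: -75.2, -5.4).
Then from the A sphere: z² = 78.55² − (x + 12.9)² − (y + 42.1)² with x = -75.195, y = -5.399, so z ≈ 30.700 ≈ 30.7 km.

x ≈ -75.2 km, y ≈ -5.4 km, depth ≈ 30.7 km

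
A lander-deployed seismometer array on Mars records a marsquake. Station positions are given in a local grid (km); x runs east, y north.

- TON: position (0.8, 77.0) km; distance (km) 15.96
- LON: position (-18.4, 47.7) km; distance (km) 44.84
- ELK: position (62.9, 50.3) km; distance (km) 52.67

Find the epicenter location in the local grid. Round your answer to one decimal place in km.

Circle about each station: (x − 0.8)² + (y − 77.0)² = 15.96²; (x + 18.4)² + (y − 47.7)² = 44.84²; (x − 62.9)² + (y − 50.3)² = 52.67².
Subtracting the TON equation from the LON and ELK equations removes the quadratic terms:
-38.4 x − 58.6 y = -5071.69
124.2 x − 53.4 y = -1962.55
Solving the 2×2 system: x ≈ 16.7, y ≈ 75.6 km.
Check against TON (with the unrounded x, y): √((x − 0.8)²+(y − 77.0)²) = 15.97 ≈ 15.96 km. ✓

16.7 km east, 75.6 km north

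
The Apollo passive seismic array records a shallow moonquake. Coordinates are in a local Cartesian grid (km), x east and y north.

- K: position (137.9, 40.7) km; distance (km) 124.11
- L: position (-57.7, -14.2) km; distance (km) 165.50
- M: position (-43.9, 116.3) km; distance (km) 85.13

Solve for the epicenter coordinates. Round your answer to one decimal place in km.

Circle about each station: (x − 137.9)² + (y − 40.7)² = 124.11²; (x + 57.7)² + (y + 14.2)² = 165.50²; (x + 43.9)² + (y − 116.3)² = 85.13².
Subtracting the K equation from the L and M equations removes the quadratic terms:
-391.2 x − 109.8 y = -29128.93
-363.6 x + 151.2 y = 2936.18
Solving the 2×2 system: x ≈ 41.2, y ≈ 118.5 km.

41.2 km east, 118.5 km north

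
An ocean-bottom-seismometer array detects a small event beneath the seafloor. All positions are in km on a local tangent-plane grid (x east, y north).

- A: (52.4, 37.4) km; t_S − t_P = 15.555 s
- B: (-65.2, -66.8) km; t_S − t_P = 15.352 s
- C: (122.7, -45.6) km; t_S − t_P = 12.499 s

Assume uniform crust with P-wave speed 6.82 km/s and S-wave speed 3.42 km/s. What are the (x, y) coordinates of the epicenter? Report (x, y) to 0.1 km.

(40.1, -68.6)

Distance from S−P lag: d = Δt · v_P v_S / (v_P − v_S) = Δt · (6.82·3.42)/(6.82−3.42) ≈ 6.8601·Δt.
So d_A = 106.71, d_B = 105.32, d_C = 85.74 km.
Circle about each station: (x − 52.4)² + (y − 37.4)² = 106.71²; (x + 65.2)² + (y + 66.8)² = 105.32²; (x − 122.7)² + (y + 45.6)² = 85.74².
Subtracting the A equation from the B and C equations removes the quadratic terms:
-235.2 x − 208.4 y = 4863.48
140.6 x − 166.0 y = 17025.81
Solving the 2×2 system: x ≈ 40.1, y ≈ -68.6 km.
Check against A (with the unrounded x, y): √((x − 52.4)²+(y − 37.4)²) = 106.71 ≈ 106.71 km. ✓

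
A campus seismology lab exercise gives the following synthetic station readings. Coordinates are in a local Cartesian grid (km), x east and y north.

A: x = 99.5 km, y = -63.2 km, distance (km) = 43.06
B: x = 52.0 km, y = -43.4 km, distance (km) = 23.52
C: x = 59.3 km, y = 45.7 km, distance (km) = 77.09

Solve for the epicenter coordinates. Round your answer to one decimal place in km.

Circle about each station: (x − 99.5)² + (y + 63.2)² = 43.06²; (x − 52.0)² + (y + 43.4)² = 23.52²; (x − 59.3)² + (y − 45.7)² = 77.09².
Subtracting the A equation from the B and C equations removes the quadratic terms:
-95.0 x + 39.6 y = -8005.96
-80.4 x + 217.8 y = -12378.21
Solving the 2×2 system: x ≈ 71.6, y ≈ -30.4 km.

(71.6, -30.4)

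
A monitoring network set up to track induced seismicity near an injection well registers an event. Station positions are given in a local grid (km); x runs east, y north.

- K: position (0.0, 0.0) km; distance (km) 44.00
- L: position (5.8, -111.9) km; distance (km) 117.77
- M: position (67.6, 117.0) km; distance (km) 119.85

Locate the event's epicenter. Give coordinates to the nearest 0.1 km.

44.0 km east, -0.5 km north

Circle about each station: x² + y² = 44.00²; (x − 5.8)² + (y + 111.9)² = 117.77²; (x − 67.6)² + (y − 117.0)² = 119.85².
Subtracting the K equation from the L and M equations removes the quadratic terms:
11.6 x − 223.8 y = 621.48
135.2 x + 234.0 y = 5830.74
Solving the 2×2 system: x ≈ 44.0, y ≈ -0.5 km.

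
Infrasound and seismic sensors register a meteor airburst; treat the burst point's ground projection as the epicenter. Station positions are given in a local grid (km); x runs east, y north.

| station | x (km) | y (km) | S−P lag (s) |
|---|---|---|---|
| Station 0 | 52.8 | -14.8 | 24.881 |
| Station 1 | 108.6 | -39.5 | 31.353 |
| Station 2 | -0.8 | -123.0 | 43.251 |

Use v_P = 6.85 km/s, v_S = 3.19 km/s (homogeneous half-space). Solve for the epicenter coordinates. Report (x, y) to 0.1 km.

35.2 km east, 132.7 km north

Distance from S−P lag: d = Δt · v_P v_S / (v_P − v_S) = Δt · (6.85·3.19)/(6.85−3.19) ≈ 5.9704·Δt.
So d_Station 0 = 148.55, d_Station 1 = 187.19, d_Station 2 = 258.22 km.
Circle about each station: (x − 52.8)² + (y + 14.8)² = 148.55²; (x − 108.6)² + (y + 39.5)² = 187.19²; (x + 0.8)² + (y + 123.0)² = 258.22².
Subtracting pairs of circle equations eliminates x²+y² and gives linear equations (the radical axes):
111.6 x − 49.4 y = -2625.66
-107.2 x − 216.4 y = -32487.71
Solving the 2×2 system: x ≈ 35.2, y ≈ 132.7 km.
Check against Station 0 (with the unrounded x, y): √((x − 52.8)²+(y + 14.8)²) = 148.53 ≈ 148.55 km. ✓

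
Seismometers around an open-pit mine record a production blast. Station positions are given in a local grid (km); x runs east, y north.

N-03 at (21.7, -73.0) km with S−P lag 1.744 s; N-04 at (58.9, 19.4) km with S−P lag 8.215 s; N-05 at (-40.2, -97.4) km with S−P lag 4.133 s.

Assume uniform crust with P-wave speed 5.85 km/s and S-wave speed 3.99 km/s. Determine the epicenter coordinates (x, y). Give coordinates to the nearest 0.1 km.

Distance from S−P lag: d = Δt · v_P v_S / (v_P − v_S) = Δt · (5.85·3.99)/(5.85−3.99) ≈ 12.5492·Δt.
So d_N-03 = 21.89, d_N-04 = 103.09, d_N-05 = 51.87 km.
Circle about each station: (x − 21.7)² + (y + 73.0)² = 21.89²; (x − 58.9)² + (y − 19.4)² = 103.09²; (x + 40.2)² + (y + 97.4)² = 51.87².
Subtracting the N-03 equation from the N-04 and N-05 equations removes the quadratic terms:
74.4 x + 184.8 y = -12102.70
-123.8 x − 48.8 y = 3091.59
Solving the 2×2 system: x ≈ 1.0, y ≈ -65.9 km.

x ≈ 1.0 km, y ≈ -65.9 km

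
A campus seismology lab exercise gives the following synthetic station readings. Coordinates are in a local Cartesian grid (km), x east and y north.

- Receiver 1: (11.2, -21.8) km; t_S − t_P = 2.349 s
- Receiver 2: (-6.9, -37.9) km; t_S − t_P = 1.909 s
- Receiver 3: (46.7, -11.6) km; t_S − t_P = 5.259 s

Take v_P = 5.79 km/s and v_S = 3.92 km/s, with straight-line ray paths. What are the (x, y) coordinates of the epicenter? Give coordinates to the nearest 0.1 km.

-16.9 km east, -17.0 km north

Distance from S−P lag: d = Δt · v_P v_S / (v_P − v_S) = Δt · (5.79·3.92)/(5.79−3.92) ≈ 12.1373·Δt.
So d_Receiver 1 = 28.51, d_Receiver 2 = 23.17, d_Receiver 3 = 63.83 km.
Circle about each station: (x − 11.2)² + (y + 21.8)² = 28.51²; (x + 6.9)² + (y + 37.9)² = 23.17²; (x − 46.7)² + (y + 11.6)² = 63.83².
Subtracting the Receiver 1 equation from the Receiver 2 and Receiver 3 equations removes the quadratic terms:
-36.2 x − 32.2 y = 1159.31
71.0 x + 20.4 y = -1546.68
Solving the 2×2 system: x ≈ -16.9, y ≈ -17.0 km.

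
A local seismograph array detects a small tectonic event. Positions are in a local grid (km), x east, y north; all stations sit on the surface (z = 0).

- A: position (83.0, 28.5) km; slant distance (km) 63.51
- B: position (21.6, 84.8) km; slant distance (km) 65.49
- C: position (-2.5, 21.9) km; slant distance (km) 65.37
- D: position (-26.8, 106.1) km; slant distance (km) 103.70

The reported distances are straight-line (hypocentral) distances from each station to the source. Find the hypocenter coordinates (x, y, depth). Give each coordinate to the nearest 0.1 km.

Each station gives a sphere (x−x_i)² + (y−y_i)² + z² = d_i² (stations at z=0).
Subtracting the A sphere from B and C: z² cancels, leaving linear equations in x and y:
-122.8 x + 112.6 y = -299.07
-171.0 x − 13.2 y = -7455.11
Solving: x ≈ 40.401, y ≈ 41.405 km (keep extra digits for the depth step; rounded: 40.4, 41.4).
Then from the A sphere: z² = 63.51² − (x − 83.0)² − (y − 28.5)² with x = 40.401, y = 41.405, so z ≈ 45.302 ≈ 45.3 km.
Check against D (with the unrounded solution): distance 103.70 ≈ 103.70 km. ✓

(40.4, 41.4, 45.3)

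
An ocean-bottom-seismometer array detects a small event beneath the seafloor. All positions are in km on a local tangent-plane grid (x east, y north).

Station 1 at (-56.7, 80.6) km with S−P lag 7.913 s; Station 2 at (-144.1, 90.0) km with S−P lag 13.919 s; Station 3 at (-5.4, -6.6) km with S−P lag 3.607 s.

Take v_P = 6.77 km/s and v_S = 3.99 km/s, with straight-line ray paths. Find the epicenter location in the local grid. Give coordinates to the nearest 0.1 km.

Distance from S−P lag: d = Δt · v_P v_S / (v_P − v_S) = Δt · (6.77·3.99)/(6.77−3.99) ≈ 9.7167·Δt.
So d_Station 1 = 76.89, d_Station 2 = 135.25, d_Station 3 = 35.05 km.
Circle about each station: (x + 56.7)² + (y − 80.6)² = 76.89²; (x + 144.1)² + (y − 90.0)² = 135.25²; (x + 5.4)² + (y + 6.6)² = 35.05².
Subtracting pairs of circle equations eliminates x²+y² and gives linear equations (the radical axes):
-174.8 x + 18.8 y = 6773.07
102.6 x − 174.4 y = -4954.96
Solving the 2×2 system: x ≈ -38.1, y ≈ 6.0 km.

(-38.1, 6.0)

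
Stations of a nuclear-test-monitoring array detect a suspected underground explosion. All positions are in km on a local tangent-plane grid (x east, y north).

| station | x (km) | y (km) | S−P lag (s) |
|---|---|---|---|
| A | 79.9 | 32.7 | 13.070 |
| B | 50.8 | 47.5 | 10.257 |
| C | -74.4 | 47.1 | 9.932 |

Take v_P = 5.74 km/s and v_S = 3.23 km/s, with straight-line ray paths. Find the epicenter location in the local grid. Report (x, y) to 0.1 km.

x ≈ -13.1 km, y ≈ 6.8 km

Distance from S−P lag: d = Δt · v_P v_S / (v_P − v_S) = Δt · (5.74·3.23)/(5.74−3.23) ≈ 7.3865·Δt.
So d_A = 96.54, d_B = 75.76, d_C = 73.36 km.
Circle about each station: (x − 79.9)² + (y − 32.7)² = 96.54²; (x − 50.8)² + (y − 47.5)² = 75.76²; (x + 74.4)² + (y − 47.1)² = 73.36².
Subtracting pairs of circle equations eliminates x²+y² and gives linear equations (the radical axes):
-58.2 x + 29.6 y = 963.98
-308.6 x + 28.8 y = 4238.75
Solving the 2×2 system: x ≈ -13.1, y ≈ 6.8 km.
Check against A (with the unrounded x, y): √((x − 79.9)²+(y − 32.7)²) = 96.54 ≈ 96.54 km. ✓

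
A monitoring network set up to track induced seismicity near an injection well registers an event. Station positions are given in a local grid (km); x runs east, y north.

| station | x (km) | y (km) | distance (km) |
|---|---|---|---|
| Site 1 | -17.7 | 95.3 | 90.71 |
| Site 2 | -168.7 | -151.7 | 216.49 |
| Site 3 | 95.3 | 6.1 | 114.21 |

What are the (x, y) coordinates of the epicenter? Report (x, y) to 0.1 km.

Circle about each station: (x + 17.7)² + (y − 95.3)² = 90.71²; (x + 168.7)² + (y + 151.7)² = 216.49²; (x − 95.3)² + (y − 6.1)² = 114.21².
Subtracting the Site 1 equation from the Site 2 and Site 3 equations removes the quadratic terms:
-302.0 x − 494.0 y = 3437.58
226.0 x − 178.4 y = -5091.70
Solving the 2×2 system: x ≈ -18.9, y ≈ 4.6 km.

(-18.9, 4.6)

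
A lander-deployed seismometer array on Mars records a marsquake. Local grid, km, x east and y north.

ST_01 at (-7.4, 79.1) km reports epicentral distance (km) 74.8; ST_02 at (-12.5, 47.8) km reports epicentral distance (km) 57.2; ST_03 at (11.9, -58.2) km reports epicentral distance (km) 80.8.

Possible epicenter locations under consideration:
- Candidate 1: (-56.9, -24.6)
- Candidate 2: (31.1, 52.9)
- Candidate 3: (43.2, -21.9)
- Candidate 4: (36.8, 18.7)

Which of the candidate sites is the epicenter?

For each candidate, compare |candidate − station| to the reported distance:
Candidate 1: residuals ST_01 40.1, ST_02 27.7, ST_03 4.2 → max 40.1 km
Candidate 2: residuals ST_01 28.2, ST_02 13.3, ST_03 31.9 → max 31.9 km
Candidate 3: residuals ST_01 38.2, ST_02 32.0, ST_03 32.9 → max 38.2 km
Candidate 4: residuals ST_01 0.0, ST_02 0.0, ST_03 0.0 → max 0.0 km
Only Candidate 4 has all residuals ≈ 0.

Candidate 4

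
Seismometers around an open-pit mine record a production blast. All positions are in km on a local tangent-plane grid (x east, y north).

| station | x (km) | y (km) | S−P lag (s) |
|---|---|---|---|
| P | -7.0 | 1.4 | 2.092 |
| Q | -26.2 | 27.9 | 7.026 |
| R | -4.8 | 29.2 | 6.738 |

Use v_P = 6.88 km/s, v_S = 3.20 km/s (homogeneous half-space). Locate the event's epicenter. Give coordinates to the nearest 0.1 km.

(-9.8, -10.8)

Distance from S−P lag: d = Δt · v_P v_S / (v_P − v_S) = Δt · (6.88·3.20)/(6.88−3.20) ≈ 5.9826·Δt.
So d_P = 12.52, d_Q = 42.03, d_R = 40.31 km.
Circle about each station: (x + 7.0)² + (y − 1.4)² = 12.52²; (x + 26.2)² + (y − 27.9)² = 42.03²; (x + 4.8)² + (y − 29.2)² = 40.31².
Subtracting the P equation from the Q and R equations removes the quadratic terms:
-38.4 x + 53.0 y = -195.88
4.4 x + 55.6 y = -643.43
Solving the 2×2 system: x ≈ -9.8, y ≈ -10.8 km.
Check against P (with the unrounded x, y): √((x + 7.0)²+(y − 1.4)²) = 12.51 ≈ 12.52 km. ✓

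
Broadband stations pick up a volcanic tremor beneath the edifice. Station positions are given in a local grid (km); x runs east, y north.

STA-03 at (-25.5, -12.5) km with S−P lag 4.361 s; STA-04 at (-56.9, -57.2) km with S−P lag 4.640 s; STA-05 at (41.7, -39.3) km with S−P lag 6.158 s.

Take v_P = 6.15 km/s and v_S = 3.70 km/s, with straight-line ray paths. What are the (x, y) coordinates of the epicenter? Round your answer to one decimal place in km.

Distance from S−P lag: d = Δt · v_P v_S / (v_P − v_S) = Δt · (6.15·3.70)/(6.15−3.70) ≈ 9.2878·Δt.
So d_STA-03 = 40.50, d_STA-04 = 43.10, d_STA-05 = 57.19 km.
Circle about each station: (x + 25.5)² + (y + 12.5)² = 40.50²; (x + 56.9)² + (y + 57.2)² = 43.10²; (x − 41.7)² + (y + 39.3)² = 57.19².
Subtracting the STA-03 equation from the STA-04 and STA-05 equations removes the quadratic terms:
-62.8 x − 89.4 y = 5485.59
134.4 x − 53.6 y = 846.43
Solving the 2×2 system: x ≈ -14.2, y ≈ -51.4 km.

x ≈ -14.2 km, y ≈ -51.4 km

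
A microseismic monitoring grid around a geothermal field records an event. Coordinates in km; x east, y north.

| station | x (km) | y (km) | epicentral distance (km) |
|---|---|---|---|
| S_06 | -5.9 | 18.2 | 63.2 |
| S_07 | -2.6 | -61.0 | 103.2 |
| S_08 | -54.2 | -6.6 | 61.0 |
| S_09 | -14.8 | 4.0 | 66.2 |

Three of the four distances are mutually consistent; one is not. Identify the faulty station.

Solve using three stations at a time. Using S_06, S_08, S_09 (subtract circle equations pairwise → linear system) gives (x, y) ≈ (-57.9, 54.6).
Distances from that point to each station vs reported:
  S_06: calculated 63.5 vs reported 63.2 → residual 0.3 km
  S_07: calculated 128.2 vs reported 103.2 → residual 25.0 km
  S_08: calculated 61.3 vs reported 61.0 → residual 0.3 km
  S_09: calculated 66.5 vs reported 66.2 → residual 0.3 km
S_06, S_08, S_09 are mutually consistent (residuals ≈ 0); S_07 is off by 25.0 km.

S_07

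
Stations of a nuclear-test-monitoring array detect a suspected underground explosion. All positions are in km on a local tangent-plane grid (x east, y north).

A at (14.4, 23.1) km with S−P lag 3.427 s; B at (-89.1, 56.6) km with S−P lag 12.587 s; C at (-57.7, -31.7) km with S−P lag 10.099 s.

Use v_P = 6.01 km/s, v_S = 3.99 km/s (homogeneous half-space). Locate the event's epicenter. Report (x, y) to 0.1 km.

x ≈ 53.7 km, y ≈ 12.6 km

Distance from S−P lag: d = Δt · v_P v_S / (v_P − v_S) = Δt · (6.01·3.99)/(6.01−3.99) ≈ 11.8712·Δt.
So d_A = 40.68, d_B = 149.42, d_C = 119.89 km.
Circle about each station: (x − 14.4)² + (y − 23.1)² = 40.68²; (x + 89.1)² + (y − 56.6)² = 149.42²; (x + 57.7)² + (y + 31.7)² = 119.89².
Subtracting pairs of circle equations eliminates x²+y² and gives linear equations (the radical axes):
-207.0 x + 67.0 y = -10270.07
-144.2 x − 109.6 y = -9125.54
Solving the 2×2 system: x ≈ 53.7, y ≈ 12.6 km.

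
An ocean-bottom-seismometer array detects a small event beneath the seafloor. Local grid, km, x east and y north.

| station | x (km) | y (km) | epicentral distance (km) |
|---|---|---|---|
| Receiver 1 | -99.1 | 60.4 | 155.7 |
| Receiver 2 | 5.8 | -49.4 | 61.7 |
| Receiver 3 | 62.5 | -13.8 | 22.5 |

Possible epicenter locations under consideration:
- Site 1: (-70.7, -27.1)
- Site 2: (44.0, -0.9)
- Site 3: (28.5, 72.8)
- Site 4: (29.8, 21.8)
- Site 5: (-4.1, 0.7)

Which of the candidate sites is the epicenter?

For each candidate, compare |candidate − station| to the reported distance:
Site 1: residuals Receiver 1 63.7, Receiver 2 18.0, Receiver 3 111.4 → max 111.4 km
Site 2: residuals Receiver 1 0.0, Receiver 2 0.0, Receiver 3 0.1 → max 0.1 km
Site 3: residuals Receiver 1 27.5, Receiver 2 62.6, Receiver 3 70.5 → max 70.5 km
Site 4: residuals Receiver 1 21.1, Receiver 2 13.4, Receiver 3 25.8 → max 25.8 km
Site 5: residuals Receiver 1 43.5, Receiver 2 10.6, Receiver 3 45.7 → max 45.7 km
Only Site 2 has all residuals ≈ 0.

Site 2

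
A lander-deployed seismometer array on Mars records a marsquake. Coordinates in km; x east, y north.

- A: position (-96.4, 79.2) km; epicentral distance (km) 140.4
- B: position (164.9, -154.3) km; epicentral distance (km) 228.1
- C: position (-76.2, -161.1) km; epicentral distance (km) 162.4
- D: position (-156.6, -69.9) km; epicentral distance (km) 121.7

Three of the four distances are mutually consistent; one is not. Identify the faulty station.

C

Solve using three stations at a time. Using A, B, D (subtract circle equations pairwise → linear system) gives (x, y) ≈ (-36.9, -48.0).
Distances from that point to each station vs reported:
  A: calculated 140.4 vs reported 140.4 → residual 0.0 km
  B: calculated 228.1 vs reported 228.1 → residual 0.0 km
  C: calculated 119.8 vs reported 162.4 → residual 42.6 km
  D: calculated 121.7 vs reported 121.7 → residual 0.0 km
A, B, D are mutually consistent (residuals ≈ 0); C is off by 42.6 km.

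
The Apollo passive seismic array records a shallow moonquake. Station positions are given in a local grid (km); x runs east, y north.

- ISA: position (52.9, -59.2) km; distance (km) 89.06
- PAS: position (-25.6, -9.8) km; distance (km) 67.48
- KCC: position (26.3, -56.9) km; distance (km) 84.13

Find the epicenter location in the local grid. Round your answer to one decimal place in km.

x ≈ 30.9 km, y ≈ 27.1 km

Circle about each station: (x − 52.9)² + (y + 59.2)² = 89.06²; (x + 25.6)² + (y + 9.8)² = 67.48²; (x − 26.3)² + (y + 56.9)² = 84.13².
Subtracting the ISA equation from the PAS and KCC equations removes the quadratic terms:
-157.0 x + 98.8 y = -2173.52
-53.2 x + 4.6 y = -1519.92
Solving the 2×2 system: x ≈ 30.9, y ≈ 27.1 km.
Check against ISA (with the unrounded x, y): √((x − 52.9)²+(y + 59.2)²) = 89.08 ≈ 89.06 km. ✓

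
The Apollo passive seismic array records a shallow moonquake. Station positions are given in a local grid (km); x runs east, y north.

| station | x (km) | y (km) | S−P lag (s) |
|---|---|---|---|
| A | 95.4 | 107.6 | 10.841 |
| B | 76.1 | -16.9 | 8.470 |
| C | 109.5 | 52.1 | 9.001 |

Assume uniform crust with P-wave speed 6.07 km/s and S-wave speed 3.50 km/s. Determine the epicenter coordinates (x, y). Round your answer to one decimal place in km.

Distance from S−P lag: d = Δt · v_P v_S / (v_P − v_S) = Δt · (6.07·3.50)/(6.07−3.50) ≈ 8.2665·Δt.
So d_A = 89.62, d_B = 70.02, d_C = 74.41 km.
Circle about each station: (x − 95.4)² + (y − 107.6)² = 89.62²; (x − 76.1)² + (y + 16.9)² = 70.02²; (x − 109.5)² + (y − 52.1)² = 74.41².
Subtracting the A equation from the B and C equations removes the quadratic terms:
-38.6 x − 249.0 y = -11473.16
28.2 x − 111.0 y = -3479.36
Solving the 2×2 system: x ≈ 36.0, y ≈ 40.5 km.

(36.0, 40.5)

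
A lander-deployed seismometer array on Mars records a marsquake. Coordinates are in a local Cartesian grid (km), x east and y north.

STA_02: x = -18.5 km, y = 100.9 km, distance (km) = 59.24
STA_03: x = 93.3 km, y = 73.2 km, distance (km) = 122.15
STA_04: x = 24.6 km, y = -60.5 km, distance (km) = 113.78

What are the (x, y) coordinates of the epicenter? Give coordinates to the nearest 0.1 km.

-24.8 km east, 42.0 km north

Circle about each station: (x + 18.5)² + (y − 100.9)² = 59.24²; (x − 93.3)² + (y − 73.2)² = 122.15²; (x − 24.6)² + (y + 60.5)² = 113.78².
Subtracting the STA_02 equation from the STA_03 and STA_04 equations removes the quadratic terms:
223.6 x − 55.4 y = -7871.17
86.2 x − 322.8 y = -15694.16
Solving the 2×2 system: x ≈ -24.8, y ≈ 42.0 km.
Check against STA_02 (with the unrounded x, y): √((x + 18.5)²+(y − 100.9)²) = 59.24 ≈ 59.24 km. ✓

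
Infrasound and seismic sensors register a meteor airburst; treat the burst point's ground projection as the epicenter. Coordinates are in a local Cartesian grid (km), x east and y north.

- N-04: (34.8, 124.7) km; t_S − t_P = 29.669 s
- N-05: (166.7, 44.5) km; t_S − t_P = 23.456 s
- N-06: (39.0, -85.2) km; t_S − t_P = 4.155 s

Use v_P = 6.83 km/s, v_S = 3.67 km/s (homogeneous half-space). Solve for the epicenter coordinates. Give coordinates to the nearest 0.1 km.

Distance from S−P lag: d = Δt · v_P v_S / (v_P − v_S) = Δt · (6.83·3.67)/(6.83−3.67) ≈ 7.9323·Δt.
So d_N-04 = 235.34, d_N-05 = 186.06, d_N-06 = 32.96 km.
Circle about each station: (x − 34.8)² + (y − 124.7)² = 235.34²; (x − 166.7)² + (y − 44.5)² = 186.06²; (x − 39.0)² + (y + 85.2)² = 32.96².
Subtracting the N-04 equation from the N-05 and N-06 equations removes the quadratic terms:
263.8 x − 160.4 y = 33774.60
8.4 x − 419.8 y = 46317.46
Solving the 2×2 system: x ≈ 61.7, y ≈ -109.1 km.

61.7 km east, -109.1 km north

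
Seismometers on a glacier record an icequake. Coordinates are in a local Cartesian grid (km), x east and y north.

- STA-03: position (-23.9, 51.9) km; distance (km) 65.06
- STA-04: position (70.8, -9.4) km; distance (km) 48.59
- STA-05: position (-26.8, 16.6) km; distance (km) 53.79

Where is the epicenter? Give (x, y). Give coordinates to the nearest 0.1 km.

(26.7, 11.0)

Circle about each station: (x + 23.9)² + (y − 51.9)² = 65.06²; (x − 70.8)² + (y + 9.4)² = 48.59²; (x + 26.8)² + (y − 16.6)² = 53.79².
Subtracting the STA-03 equation from the STA-04 and STA-05 equations removes the quadratic terms:
189.4 x − 122.6 y = 3708.00
-5.8 x − 70.6 y = -931.58
Solving the 2×2 system: x ≈ 26.7, y ≈ 11.0 km.
Check against STA-03 (with the unrounded x, y): √((x + 23.9)²+(y − 51.9)²) = 65.06 ≈ 65.06 km. ✓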